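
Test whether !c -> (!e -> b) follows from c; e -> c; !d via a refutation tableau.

Yes

Initial set: {c; (e -> c); !d; !(!c -> (!e -> b))}.
!(!c -> (!e -> b)): α-rule — add !c, !(!e -> b).
× closes — contains both c and !c.
All 1 branch closes.
Every branch closed, so the premises entail the conclusion.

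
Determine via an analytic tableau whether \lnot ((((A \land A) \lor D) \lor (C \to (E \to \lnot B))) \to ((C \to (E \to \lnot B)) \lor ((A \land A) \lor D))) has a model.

Initial set: {T \lnot ((((A \land A) \lor D) \lor (C \to (E \to \lnot B))) \to ((C \to (E \to \lnot B)) \lor ((A \land A) \lor D)))}.
T \lnot ((((A \land A) \lor D) \lor (C \to (E \to \lnot B))) \to ((C \to (E \to \lnot B)) \lor ((A \land A) \lor D))): α-rule — add T (((A \land A) \lor D) \lor (C \to (E \to \lnot B))), F ((C \to (E \to \lnot B)) \lor ((A \land A) \lor D)).
F ((C \to (E \to \lnot B)) \lor ((A \land A) \lor D)): α-rule — add F (C \to (E \to \lnot B)), F ((A \land A) \lor D).
F (C \to (E \to \lnot B)): α-rule — add T C, F (E \to \lnot B).
F ((A \land A) \lor D): α-rule — add F (A \land A), F D.
F (E \to \lnot B): α-rule — add T E, F \lnot B.
T (((A \land A) \lor D) \lor (C \to (E \to \lnot B))): β-rule — branch into T ((A \land A) \lor D)  //  T (C \to (E \to \lnot B)).
  branch 1 (add T ((A \land A) \lor D)):
    F (A \land A): β-rule — branch into F A  //  F A.
      branch 1.1 (add F A):
        T ((A \land A) \lor D): β-rule — branch into T (A \land A)  //  T D.
          branch 1.1.1 (add T (A \land A)):
            T (A \land A): α-rule — add T A, T A.
            × closes — contains both A and \lnot A.
          branch 1.1.2 (add T D):
            × closes — contains both D and \lnot D.
      branch 1.2 (add F A):
        T ((A \land A) \lor D): β-rule — branch into T (A \land A)  //  T D.
          branch 1.2.1 (add T (A \land A)):
            T (A \land A): α-rule — add T A, T A.
            × closes — contains both A and \lnot A.
          branch 1.2.2 (add T D):
            × closes — contains both D and \lnot D.
  branch 2 (add T (C \to (E \to \lnot B))):
    F (A \land A): β-rule — branch into F A  //  F A.
      branch 2.1 (add F A):
        T (C \to (E \to \lnot B)): β-rule — branch into F C  //  T (E \to \lnot B).
          branch 2.1.1 (add F C):
            × closes — contains both C and \lnot C.
          branch 2.1.2 (add T (E \to \lnot B)):
            T (E \to \lnot B): β-rule — branch into F E  //  T \lnot B.
              branch 2.1.2.1 (add F E):
                × closes — contains both E and \lnot E.
              branch 2.1.2.2 (add T \lnot B):
                × closes — contains both B and \lnot B.
      branch 2.2 (add F A):
        T (C \to (E \to \lnot B)): β-rule — branch into F C  //  T (E \to \lnot B).
          branch 2.2.1 (add F C):
            × closes — contains both C and \lnot C.
          branch 2.2.2 (add T (E \to \lnot B)):
            T (E \to \lnot B): β-rule — branch into F E  //  T \lnot B.
              branch 2.2.2.1 (add F E):
                × closes — contains both E and \lnot E.
              branch 2.2.2.2 (add T \lnot B):
                × closes — contains both B and \lnot B.
All 10 branches close.
Every branch closed; the formula is unsatisfiable.

Unsatisfiable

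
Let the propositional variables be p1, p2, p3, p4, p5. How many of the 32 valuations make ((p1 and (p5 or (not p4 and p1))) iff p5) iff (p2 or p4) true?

Initial set: {(((p1 and (p5 or (not p4 and p1))) iff p5) iff (p2 or p4))}.
(((p1 and (p5 or (not p4 and p1))) iff p5) iff (p2 or p4)): β-rule — branch into ((p1 and (p5 or (not p4 and p1))) iff p5), (p2 or p4)  //  not ((p1 and (p5 or (not p4 and p1))) iff p5), not (p2 or p4).
  branch 1 (add ((p1 and (p5 or (not p4 and p1))) iff p5), (p2 or p4)):
    ((p1 and (p5 or (not p4 and p1))) iff p5): β-rule — branch into (p1 and (p5 or (not p4 and p1))), p5  //  not (p1 and (p5 or (not p4 and p1))), not p5.
      branch 1.1 (add (p1 and (p5 or (not p4 and p1))), p5):
        (p1 and (p5 or (not p4 and p1))): α-rule — add p1, (p5 or (not p4 and p1)).
        (p2 or p4): β-rule — branch into p2  //  p4.
          branch 1.1.1 (add p2):
            (p5 or (not p4 and p1)): β-rule — branch into p5  //  (not p4 and p1).
              branch 1.1.1.1 (add p5):
                ○ open, literals {p1=true, p2=true, p5=true}.
              branch 1.1.1.2 (add (not p4 and p1)):
                (not p4 and p1): α-rule — add not p4, p1.
                ○ open, literals {p1=true, p2=true, p4=false, p5=true}.
          branch 1.1.2 (add p4):
            (p5 or (not p4 and p1)): β-rule — branch into p5  //  (not p4 and p1).
              branch 1.1.2.1 (add p5):
                ○ open, literals {p1=true, p4=true, p5=true}.
              branch 1.1.2.2 (add (not p4 and p1)):
                (not p4 and p1): α-rule — add not p4, p1.
                × closes — contains both p4 and not p4.
      branch 1.2 (add not (p1 and (p5 or (not p4 and p1))), not p5):
        (p2 or p4): β-rule — branch into p2  //  p4.
          branch 1.2.1 (add p2):
            not (p1 and (p5 or (not p4 and p1))): β-rule — branch into not p1  //  not (p5 or (not p4 and p1)).
              branch 1.2.1.1 (add not p1):
                ○ open, literals {p1=false, p2=true, p5=false}.
              branch 1.2.1.2 (add not (p5 or (not p4 and p1))):
                not (p5 or (not p4 and p1)): α-rule — add not p5, not (not p4 and p1).
                not (not p4 and p1): β-rule — branch into not not p4  //  not p1.
                  branch 1.2.1.2.1 (add not not p4):
                    ○ open, literals {p2=true, p4=true, p5=false}.
                  branch 1.2.1.2.2 (add not p1):
                    ○ open, literals {p1=false, p2=true, p5=false}.
          branch 1.2.2 (add p4):
            not (p1 and (p5 or (not p4 and p1))): β-rule — branch into not p1  //  not (p5 or (not p4 and p1)).
              branch 1.2.2.1 (add not p1):
                ○ open, literals {p1=false, p4=true, p5=false}.
              branch 1.2.2.2 (add not (p5 or (not p4 and p1))):
                not (p5 or (not p4 and p1)): α-rule — add not p5, not (not p4 and p1).
                not (not p4 and p1): β-rule — branch into not not p4  //  not p1.
                  branch 1.2.2.2.1 (add not not p4):
                    ○ open, literals {p4=true, p5=false}.
                  branch 1.2.2.2.2 (add not p1):
                    ○ open, literals {p1=false, p4=true, p5=false}.
  branch 2 (add not ((p1 and (p5 or (not p4 and p1))) iff p5), not (p2 or p4)):
    not (p2 or p4): α-rule — add not p2, not p4.
    not ((p1 and (p5 or (not p4 and p1))) iff p5): β-rule — branch into (p1 and (p5 or (not p4 and p1))), not p5  //  not (p1 and (p5 or (not p4 and p1))), p5.
      branch 2.1 (add (p1 and (p5 or (not p4 and p1))), not p5):
        (p1 and (p5 or (not p4 and p1))): α-rule — add p1, (p5 or (not p4 and p1)).
        (p5 or (not p4 and p1)): β-rule — branch into p5  //  (not p4 and p1).
          branch 2.1.1 (add p5):
            × closes — contains both p5 and not p5.
          branch 2.1.2 (add (not p4 and p1)):
            (not p4 and p1): α-rule — add not p4, p1.
            ○ open, literals {p1=true, p2=false, p4=false, p5=false}.
      branch 2.2 (add not (p1 and (p5 or (not p4 and p1))), p5):
        not (p1 and (p5 or (not p4 and p1))): β-rule — branch into not p1  //  not (p5 or (not p4 and p1)).
          branch 2.2.1 (add not p1):
            ○ open, literals {p1=false, p2=false, p4=false, p5=true}.
          branch 2.2.2 (add not (p5 or (not p4 and p1))):
            not (p5 or (not p4 and p1)): α-rule — add not p5, not (not p4 and p1).
            × closes — contains both p5 and not p5.
3 branches closed, 11 open.
Each open branch fixes some atoms; the unmentioned ones are free. Counting distinct full assignments: branch {p1=true, p2=true, p5=true} (p3, p4) contributes 4 new; branch {p1=true, p2=true, p4=false, p5=true} (p3) contributes 0 new; branch {p1=true, p4=true, p5=true} (p2, p3) contributes 2 new; branch {p1=false, p2=true, p5=false} (p3, p4) contributes 4 new; branch {p2=true, p4=true, p5=false} (p1, p3) contributes 2 new; branch {p1=false, p2=true, p5=false} (p3, p4) contributes 0 new; branch {p1=false, p4=true, p5=false} (p2, p3) contributes 2 new; branch {p4=true, p5=false} (p1, p2, p3) contributes 2 new; branch {p1=false, p4=true, p5=false} (p2, p3) contributes 0 new; branch {p1=true, p2=false, p4=false, p5=false} (p3) contributes 2 new; branch {p1=false, p2=false, p4=false, p5=true} (p3) contributes 2 new. Total: 20.

20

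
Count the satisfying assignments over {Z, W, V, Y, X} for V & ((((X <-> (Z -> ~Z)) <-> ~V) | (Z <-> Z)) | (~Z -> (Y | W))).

Initial set: {(V & ((((X <-> (Z -> ~Z)) <-> ~V) | (Z <-> Z)) | (~Z -> (Y | W))))}.
(V & ((((X <-> (Z -> ~Z)) <-> ~V) | (Z <-> Z)) | (~Z -> (Y | W)))): α-rule — add V, ((((X <-> (Z -> ~Z)) <-> ~V) | (Z <-> Z)) | (~Z -> (Y | W))).
((((X <-> (Z -> ~Z)) <-> ~V) | (Z <-> Z)) | (~Z -> (Y | W))): β-rule — branch into (((X <-> (Z -> ~Z)) <-> ~V) | (Z <-> Z))  //  (~Z -> (Y | W)).
  branch 1 (add (((X <-> (Z -> ~Z)) <-> ~V) | (Z <-> Z))):
    (((X <-> (Z -> ~Z)) <-> ~V) | (Z <-> Z)): β-rule — branch into ((X <-> (Z -> ~Z)) <-> ~V)  //  (Z <-> Z).
      branch 1.1 (add ((X <-> (Z -> ~Z)) <-> ~V)):
        ((X <-> (Z -> ~Z)) <-> ~V): β-rule — branch into (X <-> (Z -> ~Z)), ~V  //  ~(X <-> (Z -> ~Z)), ~~V.
          branch 1.1.1 (add (X <-> (Z -> ~Z)), ~V):
            × closes — contains both V and ~V.
          branch 1.1.2 (add ~(X <-> (Z -> ~Z)), ~~V):
            ~(X <-> (Z -> ~Z)): β-rule — branch into X, ~(Z -> ~Z)  //  ~X, (Z -> ~Z).
              branch 1.1.2.1 (add X, ~(Z -> ~Z)):
                ~(Z -> ~Z): α-rule — add Z, ~~Z.
                ○ open, literals {V=T, X=T, Z=T}.
              branch 1.1.2.2 (add ~X, (Z -> ~Z)):
                (Z -> ~Z): β-rule — branch into ~Z  //  ~Z.
                  branch 1.1.2.2.1 (add ~Z):
                    ○ open, literals {V=T, X=F, Z=F}.
                  branch 1.1.2.2.2 (add ~Z):
                    ○ open, literals {V=T, X=F, Z=F}.
      branch 1.2 (add (Z <-> Z)):
        (Z <-> Z): β-rule — branch into Z, Z  //  ~Z, ~Z.
          branch 1.2.1 (add Z, Z):
            ○ open, literals {V=T, Z=T}.
          branch 1.2.2 (add ~Z, ~Z):
            ○ open, literals {V=T, Z=F}.
  branch 2 (add (~Z -> (Y | W))):
    (~Z -> (Y | W)): β-rule — branch into ~~Z  //  (Y | W).
      branch 2.1 (add ~~Z):
        ○ open, literals {V=T, Z=T}.
      branch 2.2 (add (Y | W)):
        (Y | W): β-rule — branch into Y  //  W.
          branch 2.2.1 (add Y):
            ○ open, literals {V=T, Y=T}.
          branch 2.2.2 (add W):
            ○ open, literals {V=T, W=T}.
1 branch closed, 8 open.
Each open branch fixes some atoms; the unmentioned ones are free. Counting distinct full assignments: branch {V=T, X=T, Z=T} (W, Y) contributes 4 new; branch {V=T, X=F, Z=F} (W, Y) contributes 4 new; branch {V=T, X=F, Z=F} (W, Y) contributes 0 new; branch {V=T, Z=T} (W, Y, X) contributes 4 new; branch {V=T, Z=F} (W, Y, X) contributes 4 new; branch {V=T, Z=T} (W, Y, X) contributes 0 new; branch {V=T, Y=T} (Z, W, X) contributes 0 new; branch {V=T, W=T} (Z, Y, X) contributes 0 new. Total: 16.

16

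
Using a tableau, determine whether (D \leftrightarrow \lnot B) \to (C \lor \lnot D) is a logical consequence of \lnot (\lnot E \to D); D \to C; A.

Initial set: {\lnot (\lnot E \to D); (D \to C); A; \lnot ((D \leftrightarrow \lnot B) \to (C \lor \lnot D))}.
\lnot (\lnot E \to D): α-rule — add \lnot E, \lnot D.
\lnot ((D \leftrightarrow \lnot B) \to (C \lor \lnot D)): α-rule — add (D \leftrightarrow \lnot B), \lnot (C \lor \lnot D).
\lnot (C \lor \lnot D): α-rule — add \lnot C, \lnot \lnot D.
× closes — contains both D and \lnot D.
All 1 branch closes.
Every branch closed, so the premises entail the conclusion.

Yes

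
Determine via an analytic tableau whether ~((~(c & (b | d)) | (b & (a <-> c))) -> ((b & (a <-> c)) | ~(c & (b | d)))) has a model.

Unsatisfiable

Initial set: {~((~(c & (b | d)) | (b & (a <-> c))) -> ((b & (a <-> c)) | ~(c & (b | d))))}.
~((~(c & (b | d)) | (b & (a <-> c))) -> ((b & (a <-> c)) | ~(c & (b | d)))): α-rule — add (~(c & (b | d)) | (b & (a <-> c))), ~((b & (a <-> c)) | ~(c & (b | d))).
~((b & (a <-> c)) | ~(c & (b | d))): α-rule — add ~(b & (a <-> c)), ~~(c & (b | d)).
~~(c & (b | d)): α-rule — add c, (b | d).
(~(c & (b | d)) | (b & (a <-> c))): β-rule — branch into ~(c & (b | d))  //  (b & (a <-> c)).
  branch 1 (add ~(c & (b | d))):
    ~(b & (a <-> c)): β-rule — branch into ~b  //  ~(a <-> c).
      branch 1.1 (add ~b):
        (b | d): β-rule — branch into b  //  d.
          branch 1.1.1 (add b):
            × closes — contains both b and ~b.
          branch 1.1.2 (add d):
            ~(c & (b | d)): β-rule — branch into ~c  //  ~(b | d).
              branch 1.1.2.1 (add ~c):
                × closes — contains both c and ~c.
              branch 1.1.2.2 (add ~(b | d)):
                ~(b | d): α-rule — add ~b, ~d.
                × closes — contains both d and ~d.
      branch 1.2 (add ~(a <-> c)):
        (b | d): β-rule — branch into b  //  d.
          branch 1.2.1 (add b):
            ~(c & (b | d)): β-rule — branch into ~c  //  ~(b | d).
              branch 1.2.1.1 (add ~c):
                × closes — contains both c and ~c.
              branch 1.2.1.2 (add ~(b | d)):
                ~(b | d): α-rule — add ~b, ~d.
                × closes — contains both b and ~b.
          branch 1.2.2 (add d):
            ~(c & (b | d)): β-rule — branch into ~c  //  ~(b | d).
              branch 1.2.2.1 (add ~c):
                × closes — contains both c and ~c.
              branch 1.2.2.2 (add ~(b | d)):
                ~(b | d): α-rule — add ~b, ~d.
                × closes — contains both d and ~d.
  branch 2 (add (b & (a <-> c))):
    (b & (a <-> c)): α-rule — add b, (a <-> c).
    ~(b & (a <-> c)): β-rule — branch into ~b  //  ~(a <-> c).
      branch 2.1 (add ~b):
        × closes — contains both b and ~b.
      branch 2.2 (add ~(a <-> c)):
        (b | d): β-rule — branch into b  //  d.
          branch 2.2.1 (add b):
            (a <-> c): β-rule — branch into a, c  //  ~a, ~c.
              branch 2.2.1.1 (add a, c):
                ~(a <-> c): β-rule — branch into a, ~c  //  ~a, c.
                  branch 2.2.1.1.1 (add a, ~c):
                    × closes — contains both c and ~c.
                  branch 2.2.1.1.2 (add ~a, c):
                    × closes — contains both a and ~a.
              branch 2.2.1.2 (add ~a, ~c):
                × closes — contains both c and ~c.
          branch 2.2.2 (add d):
            (a <-> c): β-rule — branch into a, c  //  ~a, ~c.
              branch 2.2.2.1 (add a, c):
                ~(a <-> c): β-rule — branch into a, ~c  //  ~a, c.
                  branch 2.2.2.1.1 (add a, ~c):
                    × closes — contains both c and ~c.
                  branch 2.2.2.1.2 (add ~a, c):
                    × closes — contains both a and ~a.
              branch 2.2.2.2 (add ~a, ~c):
                × closes — contains both c and ~c.
All 14 branches close.
Every branch closed; the formula is unsatisfiable.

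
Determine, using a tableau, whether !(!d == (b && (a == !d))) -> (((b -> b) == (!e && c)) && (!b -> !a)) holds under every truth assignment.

Assume the negation and expand:
Initial set: {!(!(!d == (b && (a == !d))) -> (((b -> b) == (!e && c)) && (!b -> !a)))}.
!(!(!d == (b && (a == !d))) -> (((b -> b) == (!e && c)) && (!b -> !a))): α-rule — add !(!d == (b && (a == !d))), !(((b -> b) == (!e && c)) && (!b -> !a)).
!(!d == (b && (a == !d))): β-rule — branch into !d, !(b && (a == !d))  //  !!d, (b && (a == !d)).
  branch 1 (add !d, !(b && (a == !d))):
    !(((b -> b) == (!e && c)) && (!b -> !a)): β-rule — branch into !((b -> b) == (!e && c))  //  !(!b -> !a).
      branch 1.1 (add !((b -> b) == (!e && c))):
        !(b && (a == !d)): β-rule — branch into !b  //  !(a == !d).
          branch 1.1.1 (add !b):
            !((b -> b) == (!e && c)): β-rule — branch into (b -> b), !(!e && c)  //  !(b -> b), (!e && c).
              branch 1.1.1.1 (add (b -> b), !(!e && c)):
                (b -> b): β-rule — branch into !b  //  b.
                  branch 1.1.1.1.1 (add !b):
                    !(!e && c): β-rule — branch into !!e  //  !c.
                      branch 1.1.1.1.1.1 (add !!e):
                        ○ open, literals {b=F, d=F, e=T}.
                      branch 1.1.1.1.1.2 (add !c):
                        ○ open, literals {b=F, c=F, d=F}.
                  branch 1.1.1.1.2 (add b):
                    × closes — contains both b and !b.
              branch 1.1.1.2 (add !(b -> b), (!e && c)):
                !(b -> b): α-rule — add b, !b.
                × closes — contains both b and !b.
          branch 1.1.2 (add !(a == !d)):
            !((b -> b) == (!e && c)): β-rule — branch into (b -> b), !(!e && c)  //  !(b -> b), (!e && c).
              branch 1.1.2.1 (add (b -> b), !(!e && c)):
                !(a == !d): β-rule — branch into a, !!d  //  !a, !d.
                  branch 1.1.2.1.1 (add a, !!d):
                    × closes — contains both d and !d.
                  branch 1.1.2.1.2 (add !a, !d):
                    (b -> b): β-rule — branch into !b  //  b.
                      branch 1.1.2.1.2.1 (add !b):
                        !(!e && c): β-rule — branch into !!e  //  !c.
                          branch 1.1.2.1.2.1.1 (add !!e):
                            ○ open, literals {a=F, b=F, d=F, e=T}.
                          branch 1.1.2.1.2.1.2 (add !c):
                            ○ open, literals {a=F, b=F, c=F, d=F}.
                      branch 1.1.2.1.2.2 (add b):
                        !(!e && c): β-rule — branch into !!e  //  !c.
                          branch 1.1.2.1.2.2.1 (add !!e):
                            ○ open, literals {a=F, b=T, d=F, e=T}.
                          branch 1.1.2.1.2.2.2 (add !c):
                            ○ open, literals {a=F, b=T, c=F, d=F}.
              branch 1.1.2.2 (add !(b -> b), (!e && c)):
                !(b -> b): α-rule — add b, !b.
                × closes — contains both b and !b.
      branch 1.2 (add !(!b -> !a)):
        !(!b -> !a): α-rule — add !b, !!a.
        !(b && (a == !d)): β-rule — branch into !b  //  !(a == !d).
          branch 1.2.1 (add !b):
            ○ open, literals {a=T, b=F, d=F}.
          branch 1.2.2 (add !(a == !d)):
            !(a == !d): β-rule — branch into a, !!d  //  !a, !d.
              branch 1.2.2.1 (add a, !!d):
                × closes — contains both d and !d.
              branch 1.2.2.2 (add !a, !d):
                × closes — contains both a and !a.
  branch 2 (add !!d, (b && (a == !d))):
    (b && (a == !d)): α-rule — add b, (a == !d).
    !(((b -> b) == (!e && c)) && (!b -> !a)): β-rule — branch into !((b -> b) == (!e && c))  //  !(!b -> !a).
      branch 2.1 (add !((b -> b) == (!e && c))):
        (a == !d): β-rule — branch into a, !d  //  !a, !!d.
          branch 2.1.1 (add a, !d):
            × closes — contains both d and !d.
          branch 2.1.2 (add !a, !!d):
            !((b -> b) == (!e && c)): β-rule — branch into (b -> b), !(!e && c)  //  !(b -> b), (!e && c).
              branch 2.1.2.1 (add (b -> b), !(!e && c)):
                (b -> b): β-rule — branch into !b  //  b.
                  branch 2.1.2.1.1 (add !b):
                    × closes — contains both b and !b.
                  branch 2.1.2.1.2 (add b):
                    !(!e && c): β-rule — branch into !!e  //  !c.
                      branch 2.1.2.1.2.1 (add !!e):
                        ○ open, literals {a=F, b=T, d=T, e=T}.
                      branch 2.1.2.1.2.2 (add !c):
                        ○ open, literals {a=F, b=T, c=F, d=T}.
              branch 2.1.2.2 (add !(b -> b), (!e && c)):
                !(b -> b): α-rule — add b, !b.
                × closes — contains both b and !b.
      branch 2.2 (add !(!b -> !a)):
        !(!b -> !a): α-rule — add !b, !!a.
        × closes — contains both b and !b.
10 branches closed, 9 open.
An open branch gives a countermodel: b=F, d=F, e=T (unmentioned atoms arbitrary); under it the original formula is false.

Not valid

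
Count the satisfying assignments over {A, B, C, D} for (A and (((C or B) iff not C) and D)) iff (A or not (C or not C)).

Initial set: {((A and (((C or B) iff not C) and D)) iff (A or not (C or not C)))}.
((A and (((C or B) iff not C) and D)) iff (A or not (C or not C))): β-rule — branch into (A and (((C or B) iff not C) and D)), (A or not (C or not C))  //  not (A and (((C or B) iff not C) and D)), not (A or not (C or not C)).
  branch 1 (add (A and (((C or B) iff not C) and D)), (A or not (C or not C))):
    (A and (((C or B) iff not C) and D)): α-rule — add A, (((C or B) iff not C) and D).
    (((C or B) iff not C) and D): α-rule — add ((C or B) iff not C), D.
    (A or not (C or not C)): β-rule — branch into A  //  not (C or not C).
      branch 1.1 (add A):
        ((C or B) iff not C): β-rule — branch into (C or B), not C  //  not (C or B), not not C.
          branch 1.1.1 (add (C or B), not C):
            (C or B): β-rule — branch into C  //  B.
              branch 1.1.1.1 (add C):
                × closes — contains both C and not C.
              branch 1.1.1.2 (add B):
                ○ open, literals {A=T, B=T, C=F, D=T}.
          branch 1.1.2 (add not (C or B), not not C):
            not (C or B): α-rule — add not C, not B.
            × closes — contains both C and not C.
      branch 1.2 (add not (C or not C)):
        not (C or not C): α-rule — add not C, not not C.
        × closes — contains both C and not C.
  branch 2 (add not (A and (((C or B) iff not C) and D)), not (A or not (C or not C))):
    not (A or not (C or not C)): α-rule — add not A, not not (C or not C).
    not (A and (((C or B) iff not C) and D)): β-rule — branch into not A  //  not (((C or B) iff not C) and D).
      branch 2.1 (add not A):
        not not (C or not C): β-rule — branch into C  //  not C.
          branch 2.1.1 (add C):
            ○ open, literals {A=F, C=T}.
          branch 2.1.2 (add not C):
            ○ open, literals {A=F, C=F}.
      branch 2.2 (add not (((C or B) iff not C) and D)):
        not not (C or not C): β-rule — branch into C  //  not C.
          branch 2.2.1 (add C):
            not (((C or B) iff not C) and D): β-rule — branch into not ((C or B) iff not C)  //  not D.
              branch 2.2.1.1 (add not ((C or B) iff not C)):
                not ((C or B) iff not C): β-rule — branch into (C or B), not not C  //  not (C or B), not C.
                  branch 2.2.1.1.1 (add (C or B), not not C):
                    (C or B): β-rule — branch into C  //  B.
                      branch 2.2.1.1.1.1 (add C):
                        ○ open, literals {A=F, C=T}.
                      branch 2.2.1.1.1.2 (add B):
                        ○ open, literals {A=F, B=T, C=T}.
                  branch 2.2.1.1.2 (add not (C or B), not C):
                    × closes — contains both C and not C.
              branch 2.2.1.2 (add not D):
                ○ open, literals {A=F, C=T, D=F}.
          branch 2.2.2 (add not C):
            not (((C or B) iff not C) and D): β-rule — branch into not ((C or B) iff not C)  //  not D.
              branch 2.2.2.1 (add not ((C or B) iff not C)):
                not ((C or B) iff not C): β-rule — branch into (C or B), not not C  //  not (C or B), not C.
                  branch 2.2.2.1.1 (add (C or B), not not C):
                    × closes — contains both C and not C.
                  branch 2.2.2.1.2 (add not (C or B), not C):
                    not (C or B): α-rule — add not C, not B.
                    ○ open, literals {A=F, B=F, C=F}.
              branch 2.2.2.2 (add not D):
                ○ open, literals {A=F, C=F, D=F}.
5 branches closed, 8 open.
Each open branch fixes some atoms; the unmentioned ones are free. Counting distinct full assignments: branch {A=T, B=T, C=F, D=T} (none free) contributes 1 new; branch {A=F, C=T} (B, D) contributes 4 new; branch {A=F, C=F} (B, D) contributes 4 new; branch {A=F, C=T} (B, D) contributes 0 new; branch {A=F, B=T, C=T} (D) contributes 0 new; branch {A=F, C=T, D=F} (B) contributes 0 new; branch {A=F, B=F, C=F} (D) contributes 0 new; branch {A=F, C=F, D=F} (B) contributes 0 new. Total: 9.

9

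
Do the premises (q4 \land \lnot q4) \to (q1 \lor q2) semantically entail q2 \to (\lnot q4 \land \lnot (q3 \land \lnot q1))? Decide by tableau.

No

Initial set: {T ((q4 \land \lnot q4) \to (q1 \lor q2)); F (q2 \to (\lnot q4 \land \lnot (q3 \land \lnot q1)))}.
F (q2 \to (\lnot q4 \land \lnot (q3 \land \lnot q1))): α-rule — add T q2, F (\lnot q4 \land \lnot (q3 \land \lnot q1)).
T ((q4 \land \lnot q4) \to (q1 \lor q2)): β-rule — branch into F (q4 \land \lnot q4)  //  T (q1 \lor q2).
  branch 1 (add F (q4 \land \lnot q4)):
    F (\lnot q4 \land \lnot (q3 \land \lnot q1)): β-rule — branch into F \lnot q4  //  F \lnot (q3 \land \lnot q1).
      branch 1.1 (add F \lnot q4):
        F (q4 \land \lnot q4): β-rule — branch into F q4  //  F \lnot q4.
          branch 1.1.1 (add F q4):
            × closes — contains both q4 and \lnot q4.
          branch 1.1.2 (add F \lnot q4):
            ○ open, literals {q2=1, q4=1}.
      branch 1.2 (add F \lnot (q3 \land \lnot q1)):
        F \lnot (q3 \land \lnot q1): α-rule — add T q3, T \lnot q1.
        F (q4 \land \lnot q4): β-rule — branch into F q4  //  F \lnot q4.
          branch 1.2.1 (add F q4):
            ○ open, literals {q1=0, q2=1, q3=1, q4=0}.
          branch 1.2.2 (add F \lnot q4):
            ○ open, literals {q1=0, q2=1, q3=1, q4=1}.
  branch 2 (add T (q1 \lor q2)):
    F (\lnot q4 \land \lnot (q3 \land \lnot q1)): β-rule — branch into F \lnot q4  //  F \lnot (q3 \land \lnot q1).
      branch 2.1 (add F \lnot q4):
        T (q1 \lor q2): β-rule — branch into T q1  //  T q2.
          branch 2.1.1 (add T q1):
            ○ open, literals {q1=1, q2=1, q4=1}.
          branch 2.1.2 (add T q2):
            ○ open, literals {q2=1, q4=1}.
      branch 2.2 (add F \lnot (q3 \land \lnot q1)):
        F \lnot (q3 \land \lnot q1): α-rule — add T q3, T \lnot q1.
        T (q1 \lor q2): β-rule — branch into T q1  //  T q2.
          branch 2.2.1 (add T q1):
            × closes — contains both q1 and \lnot q1.
          branch 2.2.2 (add T q2):
            ○ open, literals {q1=0, q2=1, q3=1}.
2 branches closed, 6 open.
An open branch gives a countermodel: q2=1, q4=1 (unmentioned atoms arbitrary); the premises hold there but the conclusion fails.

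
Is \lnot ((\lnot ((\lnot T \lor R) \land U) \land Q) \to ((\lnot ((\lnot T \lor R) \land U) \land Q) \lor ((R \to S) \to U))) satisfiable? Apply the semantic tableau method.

Initial set: {\lnot ((\lnot ((\lnot T \lor R) \land U) \land Q) \to ((\lnot ((\lnot T \lor R) \land U) \land Q) \lor ((R \to S) \to U)))}.
\lnot ((\lnot ((\lnot T \lor R) \land U) \land Q) \to ((\lnot ((\lnot T \lor R) \land U) \land Q) \lor ((R \to S) \to U))): α-rule — add (\lnot ((\lnot T \lor R) \land U) \land Q), \lnot ((\lnot ((\lnot T \lor R) \land U) \land Q) \lor ((R \to S) \to U)).
(\lnot ((\lnot T \lor R) \land U) \land Q): α-rule — add \lnot ((\lnot T \lor R) \land U), Q.
\lnot ((\lnot ((\lnot T \lor R) \land U) \land Q) \lor ((R \to S) \to U)): α-rule — add \lnot (\lnot ((\lnot T \lor R) \land U) \land Q), \lnot ((R \to S) \to U).
\lnot ((R \to S) \to U): α-rule — add (R \to S), \lnot U.
\lnot ((\lnot T \lor R) \land U): β-rule — branch into \lnot (\lnot T \lor R)  //  \lnot U.
  branch 1 (add \lnot (\lnot T \lor R)):
    \lnot (\lnot T \lor R): α-rule — add \lnot \lnot T, \lnot R.
    \lnot (\lnot ((\lnot T \lor R) \land U) \land Q): β-rule — branch into \lnot \lnot ((\lnot T \lor R) \land U)  //  \lnot Q.
      branch 1.1 (add \lnot \lnot ((\lnot T \lor R) \land U)):
        \lnot \lnot ((\lnot T \lor R) \land U): α-rule — add (\lnot T \lor R), U.
        × closes — contains both U and \lnot U.
      branch 1.2 (add \lnot Q):
        × closes — contains both Q and \lnot Q.
  branch 2 (add \lnot U):
    \lnot (\lnot ((\lnot T \lor R) \land U) \land Q): β-rule — branch into \lnot \lnot ((\lnot T \lor R) \land U)  //  \lnot Q.
      branch 2.1 (add \lnot \lnot ((\lnot T \lor R) \land U)):
        \lnot \lnot ((\lnot T \lor R) \land U): α-rule — add (\lnot T \lor R), U.
        × closes — contains both U and \lnot U.
      branch 2.2 (add \lnot Q):
        × closes — contains both Q and \lnot Q.
All 4 branches close.
Every branch closed; the formula is unsatisfiable.

Unsatisfiable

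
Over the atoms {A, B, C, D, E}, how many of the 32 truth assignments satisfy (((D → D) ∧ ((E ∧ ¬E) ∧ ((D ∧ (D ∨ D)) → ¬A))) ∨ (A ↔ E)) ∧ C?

8

Initial set: {((((D → D) ∧ ((E ∧ ¬E) ∧ ((D ∧ (D ∨ D)) → ¬A))) ∨ (A ↔ E)) ∧ C)}.
((((D → D) ∧ ((E ∧ ¬E) ∧ ((D ∧ (D ∨ D)) → ¬A))) ∨ (A ↔ E)) ∧ C): α-rule — add (((D → D) ∧ ((E ∧ ¬E) ∧ ((D ∧ (D ∨ D)) → ¬A))) ∨ (A ↔ E)), C.
(((D → D) ∧ ((E ∧ ¬E) ∧ ((D ∧ (D ∨ D)) → ¬A))) ∨ (A ↔ E)): β-rule — branch into ((D → D) ∧ ((E ∧ ¬E) ∧ ((D ∧ (D ∨ D)) → ¬A)))  //  (A ↔ E).
  branch 1 (add ((D → D) ∧ ((E ∧ ¬E) ∧ ((D ∧ (D ∨ D)) → ¬A)))):
    ((D → D) ∧ ((E ∧ ¬E) ∧ ((D ∧ (D ∨ D)) → ¬A))): α-rule — add (D → D), ((E ∧ ¬E) ∧ ((D ∧ (D ∨ D)) → ¬A)).
    ((E ∧ ¬E) ∧ ((D ∧ (D ∨ D)) → ¬A)): α-rule — add (E ∧ ¬E), ((D ∧ (D ∨ D)) → ¬A).
    (E ∧ ¬E): α-rule — add E, ¬E.
    × closes — contains both E and ¬E.
  branch 2 (add (A ↔ E)):
    (A ↔ E): β-rule — branch into A, E  //  ¬A, ¬E.
      branch 2.1 (add A, E):
        ○ open, literals {A=true, C=true, E=true}.
      branch 2.2 (add ¬A, ¬E):
        ○ open, literals {A=false, C=true, E=false}.
1 branch closed, 2 open.
Each open branch fixes some atoms; the unmentioned ones are free. Counting distinct full assignments: branch {A=true, C=true, E=true} (B, D) contributes 4 new; branch {A=false, C=true, E=false} (B, D) contributes 4 new. Total: 8.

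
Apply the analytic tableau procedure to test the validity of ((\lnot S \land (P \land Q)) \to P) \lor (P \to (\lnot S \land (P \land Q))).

Assume the negation and expand:
Initial set: {F (((\lnot S \land (P \land Q)) \to P) \lor (P \to (\lnot S \land (P \land Q))))}.
F (((\lnot S \land (P \land Q)) \to P) \lor (P \to (\lnot S \land (P \land Q)))): α-rule — add F ((\lnot S \land (P \land Q)) \to P), F (P \to (\lnot S \land (P \land Q))).
F ((\lnot S \land (P \land Q)) \to P): α-rule — add T (\lnot S \land (P \land Q)), F P.
F (P \to (\lnot S \land (P \land Q))): α-rule — add T P, F (\lnot S \land (P \land Q)).
× closes — contains both P and \lnot P.
All 1 branch closes.
Every branch closed, so the negation is unsatisfiable and the formula is valid.

Valid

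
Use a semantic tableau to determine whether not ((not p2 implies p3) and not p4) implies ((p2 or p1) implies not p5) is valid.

Assume the negation and expand:
Initial set: {not (not ((not p2 implies p3) and not p4) implies ((p2 or p1) implies not p5))}.
not (not ((not p2 implies p3) and not p4) implies ((p2 or p1) implies not p5)): α-rule — add not ((not p2 implies p3) and not p4), not ((p2 or p1) implies not p5).
not ((p2 or p1) implies not p5): α-rule — add (p2 or p1), not not p5.
not ((not p2 implies p3) and not p4): β-rule — branch into not (not p2 implies p3)  //  not not p4.
  branch 1 (add not (not p2 implies p3)):
    not (not p2 implies p3): α-rule — add not p2, not p3.
    (p2 or p1): β-rule — branch into p2  //  p1.
      branch 1.1 (add p2):
        × closes — contains both p2 and not p2.
      branch 1.2 (add p1):
        ○ open, literals {p1=T, p2=F, p3=F, p5=T}.
  branch 2 (add not not p4):
    (p2 or p1): β-rule — branch into p2  //  p1.
      branch 2.1 (add p2):
        ○ open, literals {p2=T, p4=T, p5=T}.
      branch 2.2 (add p1):
        ○ open, literals {p1=T, p4=T, p5=T}.
1 branch closed, 3 open.
An open branch gives a countermodel: p1=T, p2=F, p3=F, p5=T (unmentioned atoms arbitrary); under it the original formula is false.

Not valid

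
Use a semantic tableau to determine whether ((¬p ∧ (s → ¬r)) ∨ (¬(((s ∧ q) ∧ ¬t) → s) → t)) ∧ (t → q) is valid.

Not valid

Assume the negation and expand:
Initial set: {¬(((¬p ∧ (s → ¬r)) ∨ (¬(((s ∧ q) ∧ ¬t) → s) → t)) ∧ (t → q))}.
¬(((¬p ∧ (s → ¬r)) ∨ (¬(((s ∧ q) ∧ ¬t) → s) → t)) ∧ (t → q)): β-rule — branch into ¬((¬p ∧ (s → ¬r)) ∨ (¬(((s ∧ q) ∧ ¬t) → s) → t))  //  ¬(t → q).
  branch 1 (add ¬((¬p ∧ (s → ¬r)) ∨ (¬(((s ∧ q) ∧ ¬t) → s) → t))):
    ¬((¬p ∧ (s → ¬r)) ∨ (¬(((s ∧ q) ∧ ¬t) → s) → t)): α-rule — add ¬(¬p ∧ (s → ¬r)), ¬(¬(((s ∧ q) ∧ ¬t) → s) → t).
    ¬(¬(((s ∧ q) ∧ ¬t) → s) → t): α-rule — add ¬(((s ∧ q) ∧ ¬t) → s), ¬t.
    ¬(((s ∧ q) ∧ ¬t) → s): α-rule — add ((s ∧ q) ∧ ¬t), ¬s.
    ((s ∧ q) ∧ ¬t): α-rule — add (s ∧ q), ¬t.
    (s ∧ q): α-rule — add s, q.
    × closes — contains both s and ¬s.
  branch 2 (add ¬(t → q)):
    ¬(t → q): α-rule — add t, ¬q.
    ○ open, literals {q=false, t=true}.
1 branch closed, 1 open.
An open branch gives a countermodel: q=false, t=true (unmentioned atoms arbitrary); under it the original formula is false.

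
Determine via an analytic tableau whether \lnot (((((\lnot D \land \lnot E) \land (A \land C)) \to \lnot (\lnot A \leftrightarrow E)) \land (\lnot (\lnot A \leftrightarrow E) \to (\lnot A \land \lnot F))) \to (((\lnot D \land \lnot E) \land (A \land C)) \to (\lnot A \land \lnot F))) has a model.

Unsatisfiable

Initial set: {\lnot (((((\lnot D \land \lnot E) \land (A \land C)) \to \lnot (\lnot A \leftrightarrow E)) \land (\lnot (\lnot A \leftrightarrow E) \to (\lnot A \land \lnot F))) \to (((\lnot D \land \lnot E) \land (A \land C)) \to (\lnot A \land \lnot F)))}.
\lnot (((((\lnot D \land \lnot E) \land (A \land C)) \to \lnot (\lnot A \leftrightarrow E)) \land (\lnot (\lnot A \leftrightarrow E) \to (\lnot A \land \lnot F))) \to (((\lnot D \land \lnot E) \land (A \land C)) \to (\lnot A \land \lnot F))): α-rule — add ((((\lnot D \land \lnot E) \land (A \land C)) \to \lnot (\lnot A \leftrightarrow E)) \land (\lnot (\lnot A \leftrightarrow E) \to (\lnot A \land \lnot F))), \lnot (((\lnot D \land \lnot E) \land (A \land C)) \to (\lnot A \land \lnot F)).
((((\lnot D \land \lnot E) \land (A \land C)) \to \lnot (\lnot A \leftrightarrow E)) \land (\lnot (\lnot A \leftrightarrow E) \to (\lnot A \land \lnot F))): α-rule — add (((\lnot D \land \lnot E) \land (A \land C)) \to \lnot (\lnot A \leftrightarrow E)), (\lnot (\lnot A \leftrightarrow E) \to (\lnot A \land \lnot F)).
\lnot (((\lnot D \land \lnot E) \land (A \land C)) \to (\lnot A \land \lnot F)): α-rule — add ((\lnot D \land \lnot E) \land (A \land C)), \lnot (\lnot A \land \lnot F).
((\lnot D \land \lnot E) \land (A \land C)): α-rule — add (\lnot D \land \lnot E), (A \land C).
(\lnot D \land \lnot E): α-rule — add \lnot D, \lnot E.
(A \land C): α-rule — add A, C.
(((\lnot D \land \lnot E) \land (A \land C)) \to \lnot (\lnot A \leftrightarrow E)): β-rule — branch into \lnot ((\lnot D \land \lnot E) \land (A \land C))  //  \lnot (\lnot A \leftrightarrow E).
  branch 1 (add \lnot ((\lnot D \land \lnot E) \land (A \land C))):
    (\lnot (\lnot A \leftrightarrow E) \to (\lnot A \land \lnot F)): β-rule — branch into \lnot \lnot (\lnot A \leftrightarrow E)  //  (\lnot A \land \lnot F).
      branch 1.1 (add \lnot \lnot (\lnot A \leftrightarrow E)):
        \lnot (\lnot A \land \lnot F): β-rule — branch into \lnot \lnot A  //  \lnot \lnot F.
          branch 1.1.1 (add \lnot \lnot A):
            \lnot ((\lnot D \land \lnot E) \land (A \land C)): β-rule — branch into \lnot (\lnot D \land \lnot E)  //  \lnot (A \land C).
              branch 1.1.1.1 (add \lnot (\lnot D \land \lnot E)):
                \lnot \lnot (\lnot A \leftrightarrow E): β-rule — branch into \lnot A, E  //  \lnot \lnot A, \lnot E.
                  branch 1.1.1.1.1 (add \lnot A, E):
                    × closes — contains both A and \lnot A.
                  branch 1.1.1.1.2 (add \lnot \lnot A, \lnot E):
                    \lnot (\lnot D \land \lnot E): β-rule — branch into \lnot \lnot D  //  \lnot \lnot E.
                      branch 1.1.1.1.2.1 (add \lnot \lnot D):
                        × closes — contains both D and \lnot D.
                      branch 1.1.1.1.2.2 (add \lnot \lnot E):
                        × closes — contains both E and \lnot E.
              branch 1.1.1.2 (add \lnot (A \land C)):
                \lnot \lnot (\lnot A \leftrightarrow E): β-rule — branch into \lnot A, E  //  \lnot \lnot A, \lnot E.
                  branch 1.1.1.2.1 (add \lnot A, E):
                    × closes — contains both A and \lnot A.
                  branch 1.1.1.2.2 (add \lnot \lnot A, \lnot E):
                    \lnot (A \land C): β-rule — branch into \lnot A  //  \lnot C.
                      branch 1.1.1.2.2.1 (add \lnot A):
                        × closes — contains both A and \lnot A.
                      branch 1.1.1.2.2.2 (add \lnot C):
                        × closes — contains both C and \lnot C.
          branch 1.1.2 (add \lnot \lnot F):
            \lnot ((\lnot D \land \lnot E) \land (A \land C)): β-rule — branch into \lnot (\lnot D \land \lnot E)  //  \lnot (A \land C).
              branch 1.1.2.1 (add \lnot (\lnot D \land \lnot E)):
                \lnot \lnot (\lnot A \leftrightarrow E): β-rule — branch into \lnot A, E  //  \lnot \lnot A, \lnot E.
                  branch 1.1.2.1.1 (add \lnot A, E):
                    × closes — contains both A and \lnot A.
                  branch 1.1.2.1.2 (add \lnot \lnot A, \lnot E):
                    \lnot (\lnot D \land \lnot E): β-rule — branch into \lnot \lnot D  //  \lnot \lnot E.
                      branch 1.1.2.1.2.1 (add \lnot \lnot D):
                        × closes — contains both D and \lnot D.
                      branch 1.1.2.1.2.2 (add \lnot \lnot E):
                        × closes — contains both E and \lnot E.
              branch 1.1.2.2 (add \lnot (A \land C)):
                \lnot \lnot (\lnot A \leftrightarrow E): β-rule — branch into \lnot A, E  //  \lnot \lnot A, \lnot E.
                  branch 1.1.2.2.1 (add \lnot A, E):
                    × closes — contains both A and \lnot A.
                  branch 1.1.2.2.2 (add \lnot \lnot A, \lnot E):
                    \lnot (A \land C): β-rule — branch into \lnot A  //  \lnot C.
                      branch 1.1.2.2.2.1 (add \lnot A):
                        × closes — contains both A and \lnot A.
                      branch 1.1.2.2.2.2 (add \lnot C):
                        × closes — contains both C and \lnot C.
      branch 1.2 (add (\lnot A \land \lnot F)):
        (\lnot A \land \lnot F): α-rule — add \lnot A, \lnot F.
        × closes — contains both A and \lnot A.
  branch 2 (add \lnot (\lnot A \leftrightarrow E)):
    (\lnot (\lnot A \leftrightarrow E) \to (\lnot A \land \lnot F)): β-rule — branch into \lnot \lnot (\lnot A \leftrightarrow E)  //  (\lnot A \land \lnot F).
      branch 2.1 (add \lnot \lnot (\lnot A \leftrightarrow E)):
        \lnot (\lnot A \land \lnot F): β-rule — branch into \lnot \lnot A  //  \lnot \lnot F.
          branch 2.1.1 (add \lnot \lnot A):
            \lnot (\lnot A \leftrightarrow E): β-rule — branch into \lnot A, \lnot E  //  \lnot \lnot A, E.
              branch 2.1.1.1 (add \lnot A, \lnot E):
                × closes — contains both A and \lnot A.
              branch 2.1.1.2 (add \lnot \lnot A, E):
                × closes — contains both E and \lnot E.
          branch 2.1.2 (add \lnot \lnot F):
            \lnot (\lnot A \leftrightarrow E): β-rule — branch into \lnot A, \lnot E  //  \lnot \lnot A, E.
              branch 2.1.2.1 (add \lnot A, \lnot E):
                × closes — contains both A and \lnot A.
              branch 2.1.2.2 (add \lnot \lnot A, E):
                × closes — contains both E and \lnot E.
      branch 2.2 (add (\lnot A \land \lnot F)):
        (\lnot A \land \lnot F): α-rule — add \lnot A, \lnot F.
        × closes — contains both A and \lnot A.
All 18 branches close.
Every branch closed; the formula is unsatisfiable.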